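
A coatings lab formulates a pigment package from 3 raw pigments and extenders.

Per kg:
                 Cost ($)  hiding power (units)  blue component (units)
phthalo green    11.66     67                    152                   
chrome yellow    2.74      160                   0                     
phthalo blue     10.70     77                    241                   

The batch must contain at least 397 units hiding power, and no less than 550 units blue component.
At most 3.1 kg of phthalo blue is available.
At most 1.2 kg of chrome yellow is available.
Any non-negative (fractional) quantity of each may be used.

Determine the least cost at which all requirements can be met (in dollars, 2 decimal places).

Let x1 = kg of phthalo green, x2 = kg of chrome yellow, x3 = kg of phthalo blue.
Minimize 11.66x1 + 2.74x2 + 10.7x3 with:
  67x1 + 160x2 + 77x3 ≥ 397   (hiding power)
  152x1 + 241x3 ≥ 550   (blue component)
  x3 ≤ 3.1
  x2 ≤ 1.2
  x1, x2, x3 ≥ 0.
The cheapest feasible vertex uses only chrome yellow, phthalo blue; phthalo green is not used. The hiding power and the chrome yellow cap requirements are met with equality.
So chrome yellow = 1.2 kg, phthalo blue = 2.66234 kg.
Cost = 2.74·1.2 + 10.7·2.66234 = 31.77504.

$31.78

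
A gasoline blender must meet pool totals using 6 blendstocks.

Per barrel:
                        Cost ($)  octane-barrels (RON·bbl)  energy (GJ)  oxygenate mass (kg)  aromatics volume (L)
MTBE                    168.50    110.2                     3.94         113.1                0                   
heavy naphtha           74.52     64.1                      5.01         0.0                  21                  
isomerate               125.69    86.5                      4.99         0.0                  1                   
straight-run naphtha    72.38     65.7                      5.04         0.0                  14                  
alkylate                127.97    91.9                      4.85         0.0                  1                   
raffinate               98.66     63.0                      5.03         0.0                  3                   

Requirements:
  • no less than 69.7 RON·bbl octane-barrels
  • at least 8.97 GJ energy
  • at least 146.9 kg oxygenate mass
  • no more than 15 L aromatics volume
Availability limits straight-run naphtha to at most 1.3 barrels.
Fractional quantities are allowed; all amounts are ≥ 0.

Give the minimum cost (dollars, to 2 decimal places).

Let x1 = barrels of MTBE, x2 = barrels of heavy naphtha, x3 = barrels of isomerate, x4 = barrels of straight-run naphtha, x5 = barrels of alkylate, x6 = barrels of raffinate.
Minimize 168.5x1 + 74.52x2 + 125.69x3 + 72.38x4 + 127.97x5 + 98.66x6 s.t.:
  110.2x1 + 64.1x2 + 86.5x3 + 65.7x4 + 91.9x5 + 63x6 ≥ 69.7   (octane-barrels)
  3.94x1 + 5.01x2 + 4.99x3 + 5.04x4 + 4.85x5 + 5.03x6 ≥ 8.97   (energy)
  113.1x1 ≥ 146.9   (oxygenate mass)
  21x2 + 1x3 + 14x4 + 1x5 + 3x6 ≤ 15   (aromatics volume)
  x4 ≤ 1.3
  x1, x2, x3, x4, x5, x6 ≥ 0.
The optimal basis is {MTBE, straight-run naphtha}; heavy naphtha, isomerate, alkylate, raffinate drop out. Binding constraints: energy and oxygenate mass.
That vertex is x1 = 1.29885, x4 = 0.764391.
Objective = 168.5·1.29885 + 72.38·0.764391 = 274.1828.

$274.18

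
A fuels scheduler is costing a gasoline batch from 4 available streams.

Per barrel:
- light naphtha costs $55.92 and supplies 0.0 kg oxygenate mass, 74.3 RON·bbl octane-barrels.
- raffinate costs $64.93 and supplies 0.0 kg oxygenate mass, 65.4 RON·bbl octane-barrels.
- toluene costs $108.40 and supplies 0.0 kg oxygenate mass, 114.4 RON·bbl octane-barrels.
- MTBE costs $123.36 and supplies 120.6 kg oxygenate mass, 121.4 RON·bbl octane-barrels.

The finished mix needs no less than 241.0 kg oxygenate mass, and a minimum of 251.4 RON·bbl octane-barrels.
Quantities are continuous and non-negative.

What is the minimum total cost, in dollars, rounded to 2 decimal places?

$253.14

Treat it as an LP. Let x1 = barrels of light naphtha, x2 = barrels of raffinate, x3 = barrels of toluene, x4 = barrels of MTBE.
Minimise 55.92x1 + 64.93x2 + 108.4x3 + 123.36x4 s.t.:
  120.6x4 ≥ 241   (oxygenate mass)
  74.3x1 + 65.4x2 + 114.4x3 + 121.4x4 ≥ 251.4   (octane-barrels)
  x1, x2, x3, x4 ≥ 0.
At the optimum only light naphtha, MTBE are positive (raffinate, toluene = 0). The oxygenate mass and octane-barrels requirements are met with equality.
Solving gives x1 = 0.118457, x4 = 1.99834.
Total cost: 55.92·0.118457 + 123.36·1.99834 = 253.1393.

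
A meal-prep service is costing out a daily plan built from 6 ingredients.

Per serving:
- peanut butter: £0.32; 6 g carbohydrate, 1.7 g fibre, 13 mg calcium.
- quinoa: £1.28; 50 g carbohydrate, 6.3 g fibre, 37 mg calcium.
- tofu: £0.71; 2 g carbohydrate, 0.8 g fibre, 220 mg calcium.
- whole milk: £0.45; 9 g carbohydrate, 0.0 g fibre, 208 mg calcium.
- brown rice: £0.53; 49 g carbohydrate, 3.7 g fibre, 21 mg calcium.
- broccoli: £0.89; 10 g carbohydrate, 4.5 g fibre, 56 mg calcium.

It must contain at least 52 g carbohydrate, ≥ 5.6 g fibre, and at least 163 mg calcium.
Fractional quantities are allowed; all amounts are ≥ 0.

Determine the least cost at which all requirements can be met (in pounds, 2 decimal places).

£1.09

This is a linear program. Let x1 = servings of peanut butter, x2 = servings of quinoa, x3 = servings of tofu, x4 = servings of whole milk, x5 = servings of brown rice, x6 = servings of broccoli.
Minimize 0.32x1 + 1.28x2 + 0.71x3 + 0.45x4 + 0.53x5 + 0.89x6 s.t.:
  6x1 + 50x2 + 2x3 + 9x4 + 49x5 + 10x6 ≥ 52   (carbohydrate)
  1.7x1 + 6.3x2 + 0.8x3 + 3.7x5 + 4.5x6 ≥ 5.6   (fibre)
  13x1 + 37x2 + 220x3 + 208x4 + 21x5 + 56x6 ≥ 163   (calcium)
  x1, x2, x3, x4, x5, x6 ≥ 0.
The optimal basis is {whole milk, brown rice}; peanut butter, quinoa, tofu, broccoli drop out. Binding constraints: fibre and calcium.
That vertex is x4 = 0.6308, x5 = 1.514.
Total cost: 0.45·0.6308 + 0.53·1.514 = 1.0863.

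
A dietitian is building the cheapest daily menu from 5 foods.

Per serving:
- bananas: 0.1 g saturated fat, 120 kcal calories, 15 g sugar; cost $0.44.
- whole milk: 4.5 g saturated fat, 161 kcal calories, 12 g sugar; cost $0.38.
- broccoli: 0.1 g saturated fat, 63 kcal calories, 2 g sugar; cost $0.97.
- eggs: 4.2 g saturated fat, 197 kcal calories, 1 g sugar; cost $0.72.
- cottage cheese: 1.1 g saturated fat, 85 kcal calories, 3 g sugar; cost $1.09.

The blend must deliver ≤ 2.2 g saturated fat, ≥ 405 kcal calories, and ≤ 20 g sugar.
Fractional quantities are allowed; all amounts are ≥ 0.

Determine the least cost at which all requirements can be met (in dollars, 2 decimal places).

Let x1 = servings of bananas, x2 = servings of whole milk, x3 = servings of broccoli, x4 = servings of eggs, x5 = servings of cottage cheese.
min 0.44x1 + 0.38x2 + 0.97x3 + 0.72x4 + 1.09x5 with:
  0.1x1 + 4.5x2 + 0.1x3 + 4.2x4 + 1.1x5 ≤ 2.2   (saturated fat)
  120x1 + 161x2 + 63x3 + 197x4 + 85x5 ≥ 405   (calories)
  15x1 + 12x2 + 2x3 + 1x4 + 3x5 ≤ 20   (sugar)
  x1, x2, x3, x4, x5 ≥ 0.
The optimal basis is {bananas, broccoli, eggs}; whole milk, cottage cheese drop out. Binding constraints: saturated fat, calories, sugar.
So bananas = 0.8355 servings, broccoli = 3.524 servings, eggs = 0.42 servings.
Objective = 0.44·0.8355 + 0.97·3.524 + 0.72·0.42 = 4.0883.

$4.09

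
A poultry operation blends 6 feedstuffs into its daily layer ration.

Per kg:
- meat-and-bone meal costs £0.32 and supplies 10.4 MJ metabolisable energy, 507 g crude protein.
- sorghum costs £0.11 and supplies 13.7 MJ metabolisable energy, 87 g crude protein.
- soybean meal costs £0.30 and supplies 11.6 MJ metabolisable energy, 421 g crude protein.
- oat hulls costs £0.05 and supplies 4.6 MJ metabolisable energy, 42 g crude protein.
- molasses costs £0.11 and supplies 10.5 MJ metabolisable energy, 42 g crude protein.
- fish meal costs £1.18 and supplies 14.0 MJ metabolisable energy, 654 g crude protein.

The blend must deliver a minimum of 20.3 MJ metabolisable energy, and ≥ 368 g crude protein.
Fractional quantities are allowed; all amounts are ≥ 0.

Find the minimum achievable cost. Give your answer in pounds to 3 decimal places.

This is a linear program. Let x1 = kg of meat-and-bone meal, x2 = kg of sorghum, x3 = kg of soybean meal, x4 = kg of oat hulls, x5 = kg of molasses, x6 = kg of fish meal.
min 0.32x1 + 0.11x2 + 0.3x3 + 0.05x4 + 0.11x5 + 1.18x6 subject to:
  10.4x1 + 13.7x2 + 11.6x3 + 4.6x4 + 10.5x5 + 14x6 ≥ 20.3   (metabolisable energy)
  507x1 + 87x2 + 421x3 + 42x4 + 42x5 + 654x6 ≥ 368   (crude protein)
  x1, x2, x3, x4, x5, x6 ≥ 0.
At the optimum only meat-and-bone meal, sorghum are positive (soybean meal, oat hulls, molasses, fish meal = 0). There the metabolisable energy and crude protein constraints are tight.
Optimal quantities: meat-and-bone meal = 0.5422 kg, sorghum = 1.07 kg.
Total cost: 0.32·0.5422 + 0.11·1.07 = 0.29120.

£0.291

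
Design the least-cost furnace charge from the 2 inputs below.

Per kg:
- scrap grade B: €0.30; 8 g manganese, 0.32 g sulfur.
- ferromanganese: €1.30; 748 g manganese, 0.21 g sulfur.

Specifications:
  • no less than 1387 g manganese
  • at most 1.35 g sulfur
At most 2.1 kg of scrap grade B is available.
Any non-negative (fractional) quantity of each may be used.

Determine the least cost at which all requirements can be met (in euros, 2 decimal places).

Let x1 = kg of scrap grade B, x2 = kg of ferromanganese.
Minimise 0.3x1 + 1.3x2 s.t.:
  8x1 + 748x2 ≥ 1387   (manganese)
  0.32x1 + 0.21x2 ≤ 1.35   (sulfur)
  x1 ≤ 2.1
  x1, x2 ≥ 0.
The optimal basis is {ferromanganese}; scrap grade B drops out. Binding constraint: manganese.
That vertex is x2 = 1.854.
Hence cost = 1.3·1.854 = €2.4102.

€2.41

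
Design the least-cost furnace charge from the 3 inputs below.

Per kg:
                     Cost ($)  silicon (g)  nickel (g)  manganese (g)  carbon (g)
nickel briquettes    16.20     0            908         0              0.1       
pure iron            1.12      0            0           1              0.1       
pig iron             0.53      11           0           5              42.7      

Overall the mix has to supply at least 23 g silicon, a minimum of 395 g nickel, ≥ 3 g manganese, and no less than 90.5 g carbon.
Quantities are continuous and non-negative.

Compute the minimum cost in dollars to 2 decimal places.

$8.17

Let x1 = kg of nickel briquettes, x2 = kg of pure iron, x3 = kg of pig iron.
Minimize 16.2x1 + 1.12x2 + 0.53x3 s.t.:
  11x3 ≥ 23   (silicon)
  908x1 ≥ 395   (nickel)
  1x2 + 5x3 ≥ 3   (manganese)
  0.1x1 + 0.1x2 + 42.7x3 ≥ 90.5   (carbon)
  x1, x2, x3 ≥ 0.
The minimum-cost mix takes nothing from pure iron — only nickel briquettes, pig iron. Binding constraints: nickel and carbon.
Solving gives x1 = 0.435, x3 = 2.118.
Hence cost = 16.2·0.435 + 0.53·2.118 = $8.1695.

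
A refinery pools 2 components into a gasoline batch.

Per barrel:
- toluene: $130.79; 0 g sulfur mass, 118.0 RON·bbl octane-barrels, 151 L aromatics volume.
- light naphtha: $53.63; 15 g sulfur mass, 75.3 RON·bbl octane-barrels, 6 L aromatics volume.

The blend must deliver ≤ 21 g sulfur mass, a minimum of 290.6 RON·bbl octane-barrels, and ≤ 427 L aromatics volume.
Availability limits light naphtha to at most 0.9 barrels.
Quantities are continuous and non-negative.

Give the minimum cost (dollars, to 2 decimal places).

Let x1 = barrels of toluene, x2 = barrels of light naphtha.
Minimize 130.79x1 + 53.63x2 s.t.:
  15x2 ≤ 21   (sulfur mass)
  118x1 + 75.3x2 ≥ 290.6   (octane-barrels)
  151x1 + 6x2 ≤ 427   (aromatics volume)
  x2 ≤ 0.9
  x1, x2 ≥ 0.
Both inputs are positive at the optimum. Binding constraints: octane-barrels and the light naphtha cap.
That vertex is x1 = 1.8884, x2 = 0.9.
Hence cost = 130.79·1.8884 + 53.63·0.9 = $295.2508.

$295.25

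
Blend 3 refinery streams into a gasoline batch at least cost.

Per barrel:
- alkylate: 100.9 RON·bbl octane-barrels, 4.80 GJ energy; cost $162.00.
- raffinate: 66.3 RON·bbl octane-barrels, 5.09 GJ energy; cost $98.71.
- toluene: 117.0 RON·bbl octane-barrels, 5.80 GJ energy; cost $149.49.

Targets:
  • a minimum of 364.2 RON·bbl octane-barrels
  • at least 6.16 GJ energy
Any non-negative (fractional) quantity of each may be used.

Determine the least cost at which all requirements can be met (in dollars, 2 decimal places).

Treat it as an LP. Let x1 = barrels of alkylate, x2 = barrels of raffinate, x3 = barrels of toluene.
min 162x1 + 98.71x2 + 149.49x3 s.t.:
  100.9x1 + 66.3x2 + 117x3 ≥ 364.2   (octane-barrels)
  4.8x1 + 5.09x2 + 5.8x3 ≥ 6.16   (energy)
  x1, x2, x3 ≥ 0.
At the optimum only toluene is positive (alkylate, raffinate = 0). Binding constraint: octane-barrels.
Optimal quantities: toluene = 3.11282 barrels.
Hence cost = 149.49·3.11282 = $465.3355.

$465.34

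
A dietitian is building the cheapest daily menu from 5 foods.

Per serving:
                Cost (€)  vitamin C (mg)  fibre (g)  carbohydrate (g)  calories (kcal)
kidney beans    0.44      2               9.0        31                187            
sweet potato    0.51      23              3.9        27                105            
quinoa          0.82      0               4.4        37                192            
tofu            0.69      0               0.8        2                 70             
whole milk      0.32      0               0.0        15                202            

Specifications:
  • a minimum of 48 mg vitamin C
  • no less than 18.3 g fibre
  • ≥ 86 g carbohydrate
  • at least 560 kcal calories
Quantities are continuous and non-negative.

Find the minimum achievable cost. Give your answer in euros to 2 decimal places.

€1.74

Treat it as an LP. Let x1 = servings of kidney beans, x2 = servings of sweet potato, x3 = servings of quinoa, x4 = servings of tofu, x5 = servings of whole milk.
min 0.44x1 + 0.51x2 + 0.82x3 + 0.69x4 + 0.32x5 s.t.:
  2x1 + 23x2 ≥ 48   (vitamin C)
  9x1 + 3.9x2 + 4.4x3 + 0.8x4 ≥ 18.3   (fibre)
  31x1 + 27x2 + 37x3 + 2x4 + 15x5 ≥ 86   (carbohydrate)
  187x1 + 105x2 + 192x3 + 70x4 + 202x5 ≥ 560   (calories)
  x1, x2, x3, x4, x5 ≥ 0.
The minimum-cost mix takes nothing from quinoa, tofu — only kidney beans, sweet potato, whole milk. There the vitamin C, fibre, calories constraints are tight.
So kidney beans = 1.173 servings, sweet potato = 1.985 servings, whole milk = 0.6544 servings.
Hence cost = 0.44·1.173 + 0.51·1.985 + 0.32·0.6544 = €1.7379.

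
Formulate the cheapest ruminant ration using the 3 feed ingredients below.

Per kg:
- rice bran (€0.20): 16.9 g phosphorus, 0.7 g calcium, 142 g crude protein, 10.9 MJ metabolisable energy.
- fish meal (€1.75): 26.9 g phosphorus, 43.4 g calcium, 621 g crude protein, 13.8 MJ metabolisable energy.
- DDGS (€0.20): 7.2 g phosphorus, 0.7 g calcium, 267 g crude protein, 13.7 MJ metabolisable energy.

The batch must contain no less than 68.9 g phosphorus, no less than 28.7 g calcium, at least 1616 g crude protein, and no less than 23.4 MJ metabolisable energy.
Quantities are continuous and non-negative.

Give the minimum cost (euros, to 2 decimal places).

€2.09

Let x1 = kg of rice bran, x2 = kg of fish meal, x3 = kg of DDGS.
Minimise 0.2x1 + 1.75x2 + 0.2x3 subject to:
  16.9x1 + 26.9x2 + 7.2x3 ≥ 68.9   (phosphorus)
  0.7x1 + 43.4x2 + 0.7x3 ≥ 28.7   (calcium)
  142x1 + 621x2 + 267x3 ≥ 1616   (crude protein)
  10.9x1 + 13.8x2 + 13.7x3 ≥ 23.4   (metabolisable energy)
  x1, x2, x3 ≥ 0.
All 3 inputs are positive at the optimum. Binding constraints: phosphorus, calcium, crude protein.
Solving gives x1 = 1.491, x2 = 0.5739, x3 = 3.924.
Cost = 0.2·1.491 + 1.75·0.5739 + 0.2·3.924 = 2.0873.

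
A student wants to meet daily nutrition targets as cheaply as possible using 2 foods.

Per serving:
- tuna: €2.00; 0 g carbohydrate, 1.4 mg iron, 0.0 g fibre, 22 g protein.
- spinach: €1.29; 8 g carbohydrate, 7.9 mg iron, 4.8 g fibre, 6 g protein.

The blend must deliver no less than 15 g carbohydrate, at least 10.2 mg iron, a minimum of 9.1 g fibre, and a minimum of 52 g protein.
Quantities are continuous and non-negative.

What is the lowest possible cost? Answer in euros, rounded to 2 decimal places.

Let x1 = servings of tuna, x2 = servings of spinach.
Minimize 2x1 + 1.29x2 s.t.:
  8x2 ≥ 15   (carbohydrate)
  1.4x1 + 7.9x2 ≥ 10.2   (iron)
  4.8x2 ≥ 9.1   (fibre)
  22x1 + 6x2 ≥ 52   (protein)
  x1, x2 ≥ 0.
Both inputs are positive at the optimum. There the fibre and protein constraints are tight.
So tuna = 1.847 servings, spinach = 1.896 servings.
Objective = 2·1.847 + 1.29·1.896 = 6.1398.

€6.14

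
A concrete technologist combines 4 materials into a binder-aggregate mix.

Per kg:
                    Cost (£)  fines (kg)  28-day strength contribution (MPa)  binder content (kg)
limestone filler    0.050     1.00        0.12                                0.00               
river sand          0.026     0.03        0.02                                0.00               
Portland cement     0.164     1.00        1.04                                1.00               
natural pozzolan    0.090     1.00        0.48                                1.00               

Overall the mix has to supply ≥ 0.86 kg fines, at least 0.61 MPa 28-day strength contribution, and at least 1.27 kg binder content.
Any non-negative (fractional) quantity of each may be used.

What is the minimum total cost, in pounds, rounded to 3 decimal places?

Let x1 = kg of limestone filler, x2 = kg of river sand, x3 = kg of Portland cement, x4 = kg of natural pozzolan.
min 0.05x1 + 0.026x2 + 0.164x3 + 0.09x4 subject to:
  1x1 + 0.03x2 + 1x3 + 1x4 ≥ 0.86   (fines)
  0.12x1 + 0.02x2 + 1.04x3 + 0.48x4 ≥ 0.61   (28-day strength contribution)
  1x3 + 1x4 ≥ 1.27   (binder content)
  x1, x2, x3, x4 ≥ 0.
The cheapest feasible vertex uses only Portland cement, natural pozzolan; limestone filler, river sand are not used. The 28-day strength contribution and binder content requirements are met with equality.
Solving gives x3 = 0.0007143, x4 = 1.269.
Cost = 0.164·0.0007143 + 0.09·1.269 = 0.11433.

£0.114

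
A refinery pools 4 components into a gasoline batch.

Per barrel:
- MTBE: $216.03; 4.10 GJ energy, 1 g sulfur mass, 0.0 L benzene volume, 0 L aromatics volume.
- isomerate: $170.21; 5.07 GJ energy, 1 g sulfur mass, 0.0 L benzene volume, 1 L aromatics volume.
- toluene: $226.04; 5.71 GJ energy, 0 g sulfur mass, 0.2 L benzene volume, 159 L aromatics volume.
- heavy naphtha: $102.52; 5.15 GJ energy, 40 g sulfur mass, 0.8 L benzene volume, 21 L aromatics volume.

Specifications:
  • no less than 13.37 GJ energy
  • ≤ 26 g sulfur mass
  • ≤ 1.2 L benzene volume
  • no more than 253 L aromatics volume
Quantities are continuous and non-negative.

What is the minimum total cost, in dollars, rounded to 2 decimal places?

Let x1 = barrels of MTBE, x2 = barrels of isomerate, x3 = barrels of toluene, x4 = barrels of heavy naphtha.
Minimize 216.03x1 + 170.21x2 + 226.04x3 + 102.52x4 subject to:
  4.1x1 + 5.07x2 + 5.71x3 + 5.15x4 ≥ 13.37   (energy)
  1x1 + 1x2 + 40x4 ≤ 26   (sulfur mass)
  0.2x3 + 0.8x4 ≤ 1.2   (benzene volume)
  1x2 + 159x3 + 21x4 ≤ 253   (aromatics volume)
  x1, x2, x3, x4 ≥ 0.
The optimal basis is {isomerate, heavy naphtha}; MTBE, toluene drop out. Binding constraints: energy and sulfur mass.
That vertex is x2 = 2.0283, x4 = 0.59929.
Objective = 170.21·2.0283 + 102.52·0.59929 = 406.6762.

$406.68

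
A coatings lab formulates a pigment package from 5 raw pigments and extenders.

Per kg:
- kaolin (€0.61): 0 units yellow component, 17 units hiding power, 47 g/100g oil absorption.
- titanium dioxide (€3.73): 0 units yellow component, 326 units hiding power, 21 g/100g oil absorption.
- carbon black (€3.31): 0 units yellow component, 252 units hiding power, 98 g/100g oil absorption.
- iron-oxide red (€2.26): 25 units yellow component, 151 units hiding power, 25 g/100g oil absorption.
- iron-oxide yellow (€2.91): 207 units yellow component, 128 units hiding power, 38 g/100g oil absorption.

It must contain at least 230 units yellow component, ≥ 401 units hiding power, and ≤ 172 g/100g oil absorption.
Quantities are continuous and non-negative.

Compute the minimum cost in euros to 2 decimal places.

Let x1 = kg of kaolin, x2 = kg of titanium dioxide, x3 = kg of carbon black, x4 = kg of iron-oxide red, x5 = kg of iron-oxide yellow.
Minimize 0.61x1 + 3.73x2 + 3.31x3 + 2.26x4 + 2.91x5 with:
  25x4 + 207x5 ≥ 230   (yellow component)
  17x1 + 326x2 + 252x3 + 151x4 + 128x5 ≥ 401   (hiding power)
  47x1 + 21x2 + 98x3 + 25x4 + 38x5 ≤ 172   (oil absorption)
  x1, x2, x3, x4, x5 ≥ 0.
The minimum-cost mix takes nothing from kaolin, carbon black, iron-oxide red — only titanium dioxide, iron-oxide yellow. The yellow component and hiding power requirements are met with equality.
Optimal quantities: titanium dioxide = 0.7938 kg, iron-oxide yellow = 1.111 kg.
Total cost: 3.73·0.7938 + 2.91·1.111 = 6.1939.

€6.19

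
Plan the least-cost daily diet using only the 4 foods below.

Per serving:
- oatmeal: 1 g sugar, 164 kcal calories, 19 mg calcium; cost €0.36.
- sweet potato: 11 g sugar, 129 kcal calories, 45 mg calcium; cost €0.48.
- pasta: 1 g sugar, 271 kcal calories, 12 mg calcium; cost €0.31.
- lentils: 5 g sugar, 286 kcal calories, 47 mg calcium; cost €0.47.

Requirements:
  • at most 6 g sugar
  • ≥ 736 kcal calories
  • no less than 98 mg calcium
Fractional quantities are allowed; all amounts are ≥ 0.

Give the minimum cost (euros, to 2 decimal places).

€1.72

Let x1 = servings of oatmeal, x2 = servings of sweet potato, x3 = servings of pasta, x4 = servings of lentils.
Minimize 0.36x1 + 0.48x2 + 0.31x3 + 0.47x4 subject to:
  1x1 + 11x2 + 1x3 + 5x4 ≤ 6   (sugar)
  164x1 + 129x2 + 271x3 + 286x4 ≥ 736   (calories)
  19x1 + 45x2 + 12x3 + 47x4 ≥ 98   (calcium)
  x1, x2, x3, x4 ≥ 0.
At the optimum only oatmeal, lentils are positive (sweet potato, pasta = 0). There the sugar and calcium constraints are tight.
That vertex is x1 = 4.333, x4 = 0.3333.
Total cost: 0.36·4.333 + 0.47·0.3333 = 1.7165.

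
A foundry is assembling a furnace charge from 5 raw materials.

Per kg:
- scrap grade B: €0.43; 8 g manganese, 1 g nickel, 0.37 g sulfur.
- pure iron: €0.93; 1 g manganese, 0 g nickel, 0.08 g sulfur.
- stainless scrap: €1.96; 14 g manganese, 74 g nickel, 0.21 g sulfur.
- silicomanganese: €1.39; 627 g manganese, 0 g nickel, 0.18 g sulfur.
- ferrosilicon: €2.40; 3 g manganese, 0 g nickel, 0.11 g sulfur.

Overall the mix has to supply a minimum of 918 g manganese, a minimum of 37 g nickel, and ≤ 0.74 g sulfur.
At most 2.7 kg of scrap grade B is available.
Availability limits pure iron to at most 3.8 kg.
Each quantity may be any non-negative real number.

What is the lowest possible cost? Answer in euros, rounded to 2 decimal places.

Treat it as an LP. Let x1 = kg of scrap grade B, x2 = kg of pure iron, x3 = kg of stainless scrap, x4 = kg of silicomanganese, x5 = kg of ferrosilicon.
Minimize 0.43x1 + 0.93x2 + 1.96x3 + 1.39x4 + 2.4x5 subject to:
  8x1 + 1x2 + 14x3 + 627x4 + 3x5 ≥ 918   (manganese)
  1x1 + 74x3 ≥ 37   (nickel)
  0.37x1 + 0.08x2 + 0.21x3 + 0.18x4 + 0.11x5 ≤ 0.74   (sulfur)
  x1 ≤ 2.7
  x2 ≤ 3.8
  x1, x2, x3, x4, x5 ≥ 0.
The optimal basis is {stainless scrap, silicomanganese}; scrap grade B, pure iron, ferrosilicon drop out. Binding constraints: manganese and nickel.
Optimal quantities: stainless scrap = 0.5 kg, silicomanganese = 1.453 kg.
Cost = 1.96·0.5 + 1.39·1.453 = 2.9997.

€3.00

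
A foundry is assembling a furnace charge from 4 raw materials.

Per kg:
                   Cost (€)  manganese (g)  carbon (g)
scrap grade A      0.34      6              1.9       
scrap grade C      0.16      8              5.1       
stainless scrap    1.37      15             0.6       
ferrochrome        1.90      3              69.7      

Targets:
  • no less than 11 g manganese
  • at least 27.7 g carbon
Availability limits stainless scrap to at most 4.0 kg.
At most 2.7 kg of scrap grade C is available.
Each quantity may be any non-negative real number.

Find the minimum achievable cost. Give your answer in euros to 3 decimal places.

Let x1 = kg of scrap grade A, x2 = kg of scrap grade C, x3 = kg of stainless scrap, x4 = kg of ferrochrome.
Minimise 0.34x1 + 0.16x2 + 1.37x3 + 1.9x4 with:
  6x1 + 8x2 + 15x3 + 3x4 ≥ 11   (manganese)
  1.9x1 + 5.1x2 + 0.6x3 + 69.7x4 ≥ 27.7   (carbon)
  x3 ≤ 4
  x2 ≤ 2.7
  x1, x2, x3, x4 ≥ 0.
The cheapest feasible vertex uses only scrap grade C, ferrochrome; scrap grade A, stainless scrap are not used. There the manganese and carbon constraints are tight.
That vertex is x2 = 1.261, x4 = 0.3052.
Objective = 0.16·1.261 + 1.9·0.3052 = 0.78164.

€0.782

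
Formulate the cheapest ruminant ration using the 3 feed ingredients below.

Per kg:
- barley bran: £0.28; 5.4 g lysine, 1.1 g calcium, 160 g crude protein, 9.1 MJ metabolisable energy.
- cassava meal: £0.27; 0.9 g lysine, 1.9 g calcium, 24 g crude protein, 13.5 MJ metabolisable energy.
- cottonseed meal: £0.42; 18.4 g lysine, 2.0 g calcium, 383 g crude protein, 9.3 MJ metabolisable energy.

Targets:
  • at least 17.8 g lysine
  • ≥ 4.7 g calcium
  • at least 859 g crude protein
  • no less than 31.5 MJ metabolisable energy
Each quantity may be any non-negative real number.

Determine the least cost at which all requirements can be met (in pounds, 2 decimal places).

£1.14

Let x1 = kg of barley bran, x2 = kg of cassava meal, x3 = kg of cottonseed meal.
Minimize 0.28x1 + 0.27x2 + 0.42x3 s.t.:
  5.4x1 + 0.9x2 + 18.4x3 ≥ 17.8   (lysine)
  1.1x1 + 1.9x2 + 2x3 ≥ 4.7   (calcium)
  160x1 + 24x2 + 383x3 ≥ 859   (crude protein)
  9.1x1 + 13.5x2 + 9.3x3 ≥ 31.5   (metabolisable energy)
  x1, x2, x3 ≥ 0.
The minimum-cost mix takes nothing from barley bran — only cassava meal, cottonseed meal. There the crude protein and metabolisable energy constraints are tight.
Solving gives x2 = 0.8238, x3 = 2.191.
Cost = 0.27·0.8238 + 0.42·2.191 = 1.1426.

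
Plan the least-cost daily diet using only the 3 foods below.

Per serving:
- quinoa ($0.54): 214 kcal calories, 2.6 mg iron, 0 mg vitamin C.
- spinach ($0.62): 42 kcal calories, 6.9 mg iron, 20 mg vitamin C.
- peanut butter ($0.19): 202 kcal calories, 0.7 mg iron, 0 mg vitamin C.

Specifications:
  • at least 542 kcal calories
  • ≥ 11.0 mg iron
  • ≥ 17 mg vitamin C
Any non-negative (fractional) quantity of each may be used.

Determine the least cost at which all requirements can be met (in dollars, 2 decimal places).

$1.29

Set it up as a linear program. Let x1 = servings of quinoa, x2 = servings of spinach, x3 = servings of peanut butter.
Minimize 0.54x1 + 0.62x2 + 0.19x3 subject to:
  214x1 + 42x2 + 202x3 ≥ 542   (calories)
  2.6x1 + 6.9x2 + 0.7x3 ≥ 11   (iron)
  20x2 ≥ 17   (vitamin C)
  x1, x2, x3 ≥ 0.
The minimum-cost mix takes nothing from quinoa — only spinach, peanut butter. Binding constraints: calories and iron.
So spinach = 1.35 servings, peanut butter = 2.402 servings.
Objective = 0.62·1.35 + 0.19·2.402 = 1.2934.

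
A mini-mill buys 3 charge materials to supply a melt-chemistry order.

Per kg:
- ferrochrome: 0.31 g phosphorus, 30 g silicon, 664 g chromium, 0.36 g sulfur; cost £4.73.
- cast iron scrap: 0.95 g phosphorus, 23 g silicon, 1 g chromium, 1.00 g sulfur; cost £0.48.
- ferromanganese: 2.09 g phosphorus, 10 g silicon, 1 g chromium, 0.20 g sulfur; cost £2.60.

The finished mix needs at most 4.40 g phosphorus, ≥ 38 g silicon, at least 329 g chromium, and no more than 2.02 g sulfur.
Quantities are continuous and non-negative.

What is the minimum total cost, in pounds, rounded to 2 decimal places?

Treat it as an LP. Let x1 = kg of ferrochrome, x2 = kg of cast iron scrap, x3 = kg of ferromanganese.
Minimise 4.73x1 + 0.48x2 + 2.6x3 subject to:
  0.31x1 + 0.95x2 + 2.09x3 ≤ 4.4   (phosphorus)
  30x1 + 23x2 + 10x3 ≥ 38   (silicon)
  664x1 + 1x2 + 1x3 ≥ 329   (chromium)
  0.36x1 + 1x2 + 0.2x3 ≤ 2.02   (sulfur)
  x1, x2, x3 ≥ 0.
The cheapest feasible vertex uses only ferrochrome, cast iron scrap; ferromanganese is not used. Binding constraints: silicon and chromium.
Optimal quantities: ferrochrome = 0.494 kg, cast iron scrap = 1.008 kg.
Objective = 4.73·0.494 + 0.48·1.008 = 2.8205.

£2.82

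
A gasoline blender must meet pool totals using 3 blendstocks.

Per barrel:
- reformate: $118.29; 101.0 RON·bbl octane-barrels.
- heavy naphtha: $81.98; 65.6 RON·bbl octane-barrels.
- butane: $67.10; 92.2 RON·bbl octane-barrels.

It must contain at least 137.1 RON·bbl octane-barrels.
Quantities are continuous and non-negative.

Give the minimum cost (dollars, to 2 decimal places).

Treat it as an LP. Let x1 = barrels of reformate, x2 = barrels of heavy naphtha, x3 = barrels of butane.
min 118.29x1 + 81.98x2 + 67.1x3 subject to:
  101x1 + 65.6x2 + 92.2x3 ≥ 137.1   (octane-barrels)
  x1, x2, x3 ≥ 0.
The minimum-cost mix takes nothing from reformate, heavy naphtha — only butane. There the octane-barrels constraint is tight.
That vertex is x3 = 1.487.
Cost = 67.1·1.487 = 99.7777.

$99.78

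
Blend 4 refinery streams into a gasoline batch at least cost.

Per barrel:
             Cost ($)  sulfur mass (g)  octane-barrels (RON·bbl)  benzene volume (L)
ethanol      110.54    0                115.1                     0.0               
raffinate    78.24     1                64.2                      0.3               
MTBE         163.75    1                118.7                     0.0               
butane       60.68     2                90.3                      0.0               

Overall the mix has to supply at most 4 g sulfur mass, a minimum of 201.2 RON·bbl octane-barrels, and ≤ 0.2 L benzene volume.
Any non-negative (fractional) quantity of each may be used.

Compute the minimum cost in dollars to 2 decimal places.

Let x1 = barrels of ethanol, x2 = barrels of raffinate, x3 = barrels of MTBE, x4 = barrels of butane.
Minimise 110.54x1 + 78.24x2 + 163.75x3 + 60.68x4 s.t.:
  1x2 + 1x3 + 2x4 ≤ 4   (sulfur mass)
  115.1x1 + 64.2x2 + 118.7x3 + 90.3x4 ≥ 201.2   (octane-barrels)
  0.3x2 ≤ 0.2   (benzene volume)
  x1, x2, x3, x4 ≥ 0.
The optimal basis is {ethanol, butane}; raffinate, MTBE drop out. There the sulfur mass and octane-barrels constraints are tight.
That vertex is x1 = 0.17897, x4 = 2.
Cost = 110.54·0.17897 + 60.68·2 = 141.1433.

$141.14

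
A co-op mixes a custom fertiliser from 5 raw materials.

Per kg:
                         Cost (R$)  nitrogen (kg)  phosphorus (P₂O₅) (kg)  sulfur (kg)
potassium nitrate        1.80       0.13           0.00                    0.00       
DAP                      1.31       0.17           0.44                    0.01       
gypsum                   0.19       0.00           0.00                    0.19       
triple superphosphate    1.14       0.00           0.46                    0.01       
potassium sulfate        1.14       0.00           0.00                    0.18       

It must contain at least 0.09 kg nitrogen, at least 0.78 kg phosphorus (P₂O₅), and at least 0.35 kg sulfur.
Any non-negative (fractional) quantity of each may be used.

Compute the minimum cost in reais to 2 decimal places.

R$2.38

Set it up as a linear program. Let x1 = kg of potassium nitrate, x2 = kg of DAP, x3 = kg of gypsum, x4 = kg of triple superphosphate, x5 = kg of potassium sulfate.
Minimize 1.8x1 + 1.31x2 + 0.19x3 + 1.14x4 + 1.14x5 with:
  0.13x1 + 0.17x2 ≥ 0.09   (nitrogen)
  0.44x2 + 0.46x4 ≥ 0.78   (phosphorus (P₂O₅))
  0.01x2 + 0.19x3 + 0.01x4 + 0.18x5 ≥ 0.35   (sulfur)
  x1, x2, x3, x4, x5 ≥ 0.
The minimum-cost mix takes nothing from potassium nitrate, potassium sulfate — only DAP, gypsum, triple superphosphate. Binding constraints: nitrogen, phosphorus (P₂O₅), sulfur.
Solving gives x2 = 0.5294, x3 = 1.752, x4 = 1.189.
Hence cost = 1.31·0.5294 + 0.19·1.752 + 1.14·1.189 = R$2.3819.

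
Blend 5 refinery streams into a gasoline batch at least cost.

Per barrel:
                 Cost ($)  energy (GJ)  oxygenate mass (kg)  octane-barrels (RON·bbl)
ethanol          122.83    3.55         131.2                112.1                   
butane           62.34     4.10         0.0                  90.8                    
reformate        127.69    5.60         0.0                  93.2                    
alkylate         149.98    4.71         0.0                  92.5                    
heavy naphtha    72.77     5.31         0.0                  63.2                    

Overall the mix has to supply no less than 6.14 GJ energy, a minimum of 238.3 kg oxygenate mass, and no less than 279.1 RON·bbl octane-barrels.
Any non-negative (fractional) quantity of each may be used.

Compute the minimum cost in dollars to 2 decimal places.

Let x1 = barrels of ethanol, x2 = barrels of butane, x3 = barrels of reformate, x4 = barrels of alkylate, x5 = barrels of heavy naphtha.
min 122.83x1 + 62.34x2 + 127.69x3 + 149.98x4 + 72.77x5 subject to:
  3.55x1 + 4.1x2 + 5.6x3 + 4.71x4 + 5.31x5 ≥ 6.14   (energy)
  131.2x1 ≥ 238.3   (oxygenate mass)
  112.1x1 + 90.8x2 + 93.2x3 + 92.5x4 + 63.2x5 ≥ 279.1   (octane-barrels)
  x1, x2, x3, x4, x5 ≥ 0.
The minimum-cost mix takes nothing from reformate, alkylate, heavy naphtha — only ethanol, butane. There the oxygenate mass and octane-barrels constraints are tight.
So ethanol = 1.8163 barrels, butane = 0.8314 barrels.
Cost = 122.83·1.8163 + 62.34·0.8314 = 274.9256.

$274.93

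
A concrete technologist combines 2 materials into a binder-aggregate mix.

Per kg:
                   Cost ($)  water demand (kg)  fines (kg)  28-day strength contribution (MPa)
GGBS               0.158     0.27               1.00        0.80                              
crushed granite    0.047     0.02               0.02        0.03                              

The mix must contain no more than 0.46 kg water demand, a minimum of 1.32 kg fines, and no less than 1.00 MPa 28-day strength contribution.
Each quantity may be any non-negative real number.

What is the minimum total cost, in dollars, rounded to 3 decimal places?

Let x1 = kg of GGBS, x2 = kg of crushed granite.
Minimize 0.158x1 + 0.047x2 s.t.:
  0.27x1 + 0.02x2 ≤ 0.46   (water demand)
  1x1 + 0.02x2 ≥ 1.32   (fines)
  0.8x1 + 0.03x2 ≥ 1   (28-day strength contribution)
  x1, x2 ≥ 0.
The optimal basis is {GGBS}; crushed granite drops out. The fines requirement is met with equality.
Optimal quantities: GGBS = 1.32 kg.
Total cost: 0.158·1.32 = 0.20856.

$0.209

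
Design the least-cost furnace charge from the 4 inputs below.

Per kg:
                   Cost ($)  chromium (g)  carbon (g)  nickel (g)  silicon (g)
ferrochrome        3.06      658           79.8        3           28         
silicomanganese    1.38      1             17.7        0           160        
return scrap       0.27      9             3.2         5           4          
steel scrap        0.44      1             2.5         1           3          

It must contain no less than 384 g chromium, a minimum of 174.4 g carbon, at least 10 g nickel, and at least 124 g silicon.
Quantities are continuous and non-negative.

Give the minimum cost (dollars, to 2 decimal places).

$7.08

Let x1 = kg of ferrochrome, x2 = kg of silicomanganese, x3 = kg of return scrap, x4 = kg of steel scrap.
Minimise 3.06x1 + 1.38x2 + 0.27x3 + 0.44x4 subject to:
  658x1 + 1x2 + 9x3 + 1x4 ≥ 384   (chromium)
  79.8x1 + 17.7x2 + 3.2x3 + 2.5x4 ≥ 174.4   (carbon)
  3x1 + 5x3 + 1x4 ≥ 10   (nickel)
  28x1 + 160x2 + 4x3 + 3x4 ≥ 124   (silicon)
  x1, x2, x3, x4 ≥ 0.
The minimum-cost mix takes nothing from steel scrap — only ferrochrome, silicomanganese, return scrap. The carbon, nickel, silicon requirements are met with equality.
So ferrochrome = 2.068 kg, silicomanganese = 0.3942 kg, return scrap = 0.7595 kg.
Objective = 3.06·2.068 + 1.38·0.3942 + 0.27·0.7595 = 7.0771.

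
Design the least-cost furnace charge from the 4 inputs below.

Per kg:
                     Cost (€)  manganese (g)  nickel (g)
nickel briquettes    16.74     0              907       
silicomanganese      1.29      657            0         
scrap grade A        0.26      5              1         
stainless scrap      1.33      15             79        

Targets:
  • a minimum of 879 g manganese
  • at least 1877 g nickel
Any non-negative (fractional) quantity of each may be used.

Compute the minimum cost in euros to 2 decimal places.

€32.63

Set it up as a linear program. Let x1 = kg of nickel briquettes, x2 = kg of silicomanganese, x3 = kg of scrap grade A, x4 = kg of stainless scrap.
Minimise 16.74x1 + 1.29x2 + 0.26x3 + 1.33x4 subject to:
  657x2 + 5x3 + 15x4 ≥ 879   (manganese)
  907x1 + 1x3 + 79x4 ≥ 1877   (nickel)
  x1, x2, x3, x4 ≥ 0.
The optimal basis is {silicomanganese, stainless scrap}; nickel briquettes, scrap grade A drop out. The manganese and nickel requirements are met with equality.
So silicomanganese = 0.7954 kg, stainless scrap = 23.76 kg.
Total cost: 1.29·0.7954 + 1.33·23.76 = 32.6269.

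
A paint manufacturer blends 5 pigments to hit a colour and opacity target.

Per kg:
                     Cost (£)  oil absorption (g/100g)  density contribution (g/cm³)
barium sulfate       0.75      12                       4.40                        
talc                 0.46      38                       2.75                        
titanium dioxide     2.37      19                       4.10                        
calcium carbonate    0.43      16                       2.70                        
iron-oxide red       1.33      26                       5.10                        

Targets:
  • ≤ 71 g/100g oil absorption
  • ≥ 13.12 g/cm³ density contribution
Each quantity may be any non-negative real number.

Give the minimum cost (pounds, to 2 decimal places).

£2.11

This is a linear program. Let x1 = kg of barium sulfate, x2 = kg of talc, x3 = kg of titanium dioxide, x4 = kg of calcium carbonate, x5 = kg of iron-oxide red.
Minimize 0.75x1 + 0.46x2 + 2.37x3 + 0.43x4 + 1.33x5 s.t.:
  12x1 + 38x2 + 19x3 + 16x4 + 26x5 ≤ 71   (oil absorption)
  4.4x1 + 2.75x2 + 4.1x3 + 2.7x4 + 5.1x5 ≥ 13.12   (density contribution)
  x1, x2, x3, x4, x5 ≥ 0.
At the optimum only barium sulfate, calcium carbonate are positive (talc, titanium dioxide, iron-oxide red = 0). There the oil absorption and density contribution constraints are tight.
Optimal quantities: barium sulfate = 0.4795 kg, calcium carbonate = 4.078 kg.
Total cost: 0.75·0.4795 + 0.43·4.078 = 2.1132.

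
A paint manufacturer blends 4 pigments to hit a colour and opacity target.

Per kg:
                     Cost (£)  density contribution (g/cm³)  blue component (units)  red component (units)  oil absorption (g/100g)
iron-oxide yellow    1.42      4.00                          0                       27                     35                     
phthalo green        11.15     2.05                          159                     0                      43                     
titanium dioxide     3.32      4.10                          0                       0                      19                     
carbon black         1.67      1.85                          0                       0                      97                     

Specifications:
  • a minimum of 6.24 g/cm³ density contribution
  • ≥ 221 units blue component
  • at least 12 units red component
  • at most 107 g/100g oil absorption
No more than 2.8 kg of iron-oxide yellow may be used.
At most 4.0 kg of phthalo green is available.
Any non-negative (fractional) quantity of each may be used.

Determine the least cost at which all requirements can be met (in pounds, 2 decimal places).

Let x1 = kg of iron-oxide yellow, x2 = kg of phthalo green, x3 = kg of titanium dioxide, x4 = kg of carbon black.
Minimise 1.42x1 + 11.15x2 + 3.32x3 + 1.67x4 with:
  4x1 + 2.05x2 + 4.1x3 + 1.85x4 ≥ 6.24   (density contribution)
  159x2 ≥ 221   (blue component)
  27x1 ≥ 12   (red component)
  35x1 + 43x2 + 19x3 + 97x4 ≤ 107   (oil absorption)
  x1 ≤ 2.8
  x2 ≤ 4
  x1, x2, x3, x4 ≥ 0.
At the optimum only iron-oxide yellow, phthalo green are positive (titanium dioxide, carbon black = 0). There the density contribution and blue component constraints are tight.
So iron-oxide yellow = 0.8477 kg, phthalo green = 1.39 kg.
Cost = 1.42·0.8477 + 11.15·1.39 = 16.7022.

£16.70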